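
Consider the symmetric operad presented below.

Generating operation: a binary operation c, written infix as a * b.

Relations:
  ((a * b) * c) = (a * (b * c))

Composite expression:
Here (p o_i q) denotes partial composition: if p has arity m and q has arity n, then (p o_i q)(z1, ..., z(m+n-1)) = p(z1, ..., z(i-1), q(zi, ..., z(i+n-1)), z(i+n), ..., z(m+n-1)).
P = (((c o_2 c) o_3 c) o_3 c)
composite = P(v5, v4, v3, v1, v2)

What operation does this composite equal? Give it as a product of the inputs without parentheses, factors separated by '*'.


Under associativity of c, the answer is the v's in reading order.
(v3 * v1) spells out as v3 * v1
((v3 * v1) * v2) spells out as v3 * v1 * v2
(v4 * ((v3 * v1) * v2)) spells out as v4 * v3 * v1 * v2
(v5 * (v4 * ((v3 * v1) * v2))) spells out as v5 * v4 * v3 * v1 * v2

v5 * v4 * v3 * v1 * v2


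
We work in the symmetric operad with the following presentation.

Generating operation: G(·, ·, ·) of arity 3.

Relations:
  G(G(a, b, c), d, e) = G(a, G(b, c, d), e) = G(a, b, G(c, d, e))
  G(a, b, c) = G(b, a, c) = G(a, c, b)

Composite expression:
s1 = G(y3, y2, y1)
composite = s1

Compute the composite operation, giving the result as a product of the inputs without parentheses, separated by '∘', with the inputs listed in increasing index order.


y1 ∘ y2 ∘ y3

Reordering under G is free, so list the y-inputs canonically.
G(y3, y2, y1) unparenthesizes to y3 ∘ y2 ∘ y1
rearranged into index order: y1 ∘ y2 ∘ y3


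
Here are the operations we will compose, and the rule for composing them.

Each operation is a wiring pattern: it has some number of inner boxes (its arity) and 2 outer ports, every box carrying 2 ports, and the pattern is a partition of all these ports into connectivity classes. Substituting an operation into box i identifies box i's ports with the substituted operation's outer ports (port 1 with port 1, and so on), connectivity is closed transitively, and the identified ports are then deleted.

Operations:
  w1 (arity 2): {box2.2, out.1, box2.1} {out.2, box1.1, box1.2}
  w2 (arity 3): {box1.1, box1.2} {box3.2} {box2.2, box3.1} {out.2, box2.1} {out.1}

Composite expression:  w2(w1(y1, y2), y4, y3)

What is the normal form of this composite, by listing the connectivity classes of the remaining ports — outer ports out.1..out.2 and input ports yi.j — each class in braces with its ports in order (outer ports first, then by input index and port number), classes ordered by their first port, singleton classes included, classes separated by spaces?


{out.1} {out.2, y4.1} {y1.1, y1.2, y2.1, y2.2} {y3.1, y4.2} {y3.2}

After gluing at w2, chains via deleted ports link the y-ports.
after w1, the pattern on (y1, y2) reads {out.1, y2.1, y2.2} {out.2, y1.1, y1.2} (out.j = its outer ports)
after w2, the pattern on (y1, y2, y4, y3) reads {out.1} {out.2, y4.1} {y1.1, y1.2, y2.1, y2.2} {y3.1, y4.2} {y3.2} (out.j = its outer ports)


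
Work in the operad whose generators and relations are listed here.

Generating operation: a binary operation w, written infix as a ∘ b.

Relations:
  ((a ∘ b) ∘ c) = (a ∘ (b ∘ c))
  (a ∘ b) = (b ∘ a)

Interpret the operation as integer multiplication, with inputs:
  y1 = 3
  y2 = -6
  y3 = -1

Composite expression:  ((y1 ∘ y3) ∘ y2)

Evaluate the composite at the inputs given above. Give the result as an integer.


18

(y1 ∘ y3) = -3
((y1 ∘ y3) ∘ y2) = 18


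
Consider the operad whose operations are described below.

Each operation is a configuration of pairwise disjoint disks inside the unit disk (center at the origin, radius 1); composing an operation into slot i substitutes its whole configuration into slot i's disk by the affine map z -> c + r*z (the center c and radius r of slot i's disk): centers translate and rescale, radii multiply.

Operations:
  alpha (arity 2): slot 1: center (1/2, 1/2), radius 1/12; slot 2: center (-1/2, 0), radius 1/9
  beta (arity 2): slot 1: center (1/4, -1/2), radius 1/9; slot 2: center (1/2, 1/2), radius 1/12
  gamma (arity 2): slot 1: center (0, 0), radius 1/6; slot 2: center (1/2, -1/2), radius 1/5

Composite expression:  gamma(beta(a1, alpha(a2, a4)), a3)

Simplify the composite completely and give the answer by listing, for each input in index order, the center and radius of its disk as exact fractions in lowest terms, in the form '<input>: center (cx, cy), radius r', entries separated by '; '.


a1: center (1/24, -1/12), radius 1/54; a2: center (13/144, 13/144), radius 1/864; a3: center (1/2, -1/2), radius 1/5; a4: center (11/144, 1/12), radius 1/648

Only the slot chain above each a matters under gamma; compose those maps.
input a1: applying the 2 nested substitutions gives center (1/24, -1/12), radius 1/54
input a2: applying the 3 nested substitutions gives center (13/144, 13/144), radius 1/864
input a4: applying the 3 nested substitutions gives center (11/144, 1/12), radius 1/648
input a3: applying the 1 nested substitution gives center (1/2, -1/2), radius 1/5


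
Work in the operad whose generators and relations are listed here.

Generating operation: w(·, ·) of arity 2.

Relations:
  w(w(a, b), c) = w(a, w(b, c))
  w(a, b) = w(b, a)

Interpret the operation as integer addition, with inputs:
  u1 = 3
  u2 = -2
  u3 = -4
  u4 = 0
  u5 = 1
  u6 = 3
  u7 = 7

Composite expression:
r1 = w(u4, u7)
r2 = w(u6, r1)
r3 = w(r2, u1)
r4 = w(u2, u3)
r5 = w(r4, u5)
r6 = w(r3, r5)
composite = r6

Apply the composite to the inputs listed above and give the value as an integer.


8

w(u4, u7) = 7
w(u6, w(u4, u7)) = 10
w(w(u6, w(u4, u7)), u1) = 13
w(u2, u3) = -6
w(w(u2, u3), u5) = -5
w(w(w(u6, w(u4, u7)), u1), w(w(u2, u3), u5)) = 8


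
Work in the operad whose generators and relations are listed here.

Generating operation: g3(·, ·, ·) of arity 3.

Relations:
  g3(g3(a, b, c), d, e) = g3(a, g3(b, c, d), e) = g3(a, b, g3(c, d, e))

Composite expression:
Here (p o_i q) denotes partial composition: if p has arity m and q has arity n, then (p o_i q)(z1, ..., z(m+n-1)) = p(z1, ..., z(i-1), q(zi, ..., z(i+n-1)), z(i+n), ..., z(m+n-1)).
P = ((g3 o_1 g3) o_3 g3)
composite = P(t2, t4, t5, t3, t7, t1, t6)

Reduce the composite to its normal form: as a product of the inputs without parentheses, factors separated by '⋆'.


Every regrouping of g3 is equal, so read the t-inputs in written order.
g3(t5, t3, t7) linearizes to t5 ⋆ t3 ⋆ t7
g3(t2, t4, g3(t5, t3, t7)) linearizes to t2 ⋆ t4 ⋆ t5 ⋆ t3 ⋆ t7
g3(g3(t2, t4, g3(t5, t3, t7)), t1, t6) linearizes to t2 ⋆ t4 ⋆ t5 ⋆ t3 ⋆ t7 ⋆ t1 ⋆ t6

t2 ⋆ t4 ⋆ t5 ⋆ t3 ⋆ t7 ⋆ t1 ⋆ t6


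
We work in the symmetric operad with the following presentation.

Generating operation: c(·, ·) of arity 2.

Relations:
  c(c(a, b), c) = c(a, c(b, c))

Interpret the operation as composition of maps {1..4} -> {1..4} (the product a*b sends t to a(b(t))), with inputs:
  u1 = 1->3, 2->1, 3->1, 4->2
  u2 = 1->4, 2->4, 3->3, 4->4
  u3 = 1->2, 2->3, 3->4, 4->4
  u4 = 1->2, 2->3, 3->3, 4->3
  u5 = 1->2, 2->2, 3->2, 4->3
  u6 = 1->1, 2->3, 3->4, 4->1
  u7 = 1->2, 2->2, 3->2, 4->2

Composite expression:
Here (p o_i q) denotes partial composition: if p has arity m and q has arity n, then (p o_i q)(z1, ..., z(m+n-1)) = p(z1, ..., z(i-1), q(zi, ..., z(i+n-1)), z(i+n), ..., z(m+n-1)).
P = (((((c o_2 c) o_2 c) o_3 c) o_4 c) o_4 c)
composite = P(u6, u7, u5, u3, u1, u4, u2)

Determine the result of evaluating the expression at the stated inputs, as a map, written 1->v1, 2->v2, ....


1->3, 2->3, 3->3, 4->3

c(u3, u1) = 1->4, 2->2, 3->2, 4->3
c(c(u3, u1), u4) = 1->2, 2->2, 3->2, 4->2
c(u5, c(c(u3, u1), u4)) = 1->2, 2->2, 3->2, 4->2
c(u7, c(u5, c(c(u3, u1), u4))) = 1->2, 2->2, 3->2, 4->2
c(c(u7, c(u5, c(c(u3, u1), u4))), u2) = 1->2, 2->2, 3->2, 4->2
c(u6, c(c(u7, c(u5, c(c(u3, u1), u4))), u2)) = 1->3, 2->3, 3->3, 4->3


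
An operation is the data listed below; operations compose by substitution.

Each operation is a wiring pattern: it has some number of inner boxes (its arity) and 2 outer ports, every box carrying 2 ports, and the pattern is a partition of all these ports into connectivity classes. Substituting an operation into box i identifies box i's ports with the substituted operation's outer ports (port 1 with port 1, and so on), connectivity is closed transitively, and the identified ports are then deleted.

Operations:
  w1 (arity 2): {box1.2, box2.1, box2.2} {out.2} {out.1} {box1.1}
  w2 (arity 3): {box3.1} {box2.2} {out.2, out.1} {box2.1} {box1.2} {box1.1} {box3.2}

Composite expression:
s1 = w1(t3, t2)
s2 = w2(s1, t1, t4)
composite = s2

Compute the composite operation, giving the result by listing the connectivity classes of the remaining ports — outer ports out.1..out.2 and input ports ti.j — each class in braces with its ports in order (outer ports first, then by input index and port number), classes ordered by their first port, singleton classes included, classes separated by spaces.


After gluing at w2, chains via deleted ports link the t-ports.
after w1, the pattern on (t3, t2) reads {out.1} {out.2} {t2.1, t2.2, t3.2} {t3.1} (out.j = its outer ports)
after w2, the pattern on (t3, t2, t1, t4) reads {out.1, out.2} {t1.1} {t1.2} {t2.1, t2.2, t3.2} {t3.1} {t4.1} {t4.2} (out.j = its outer ports)

{out.1, out.2} {t1.1} {t1.2} {t2.1, t2.2, t3.2} {t3.1} {t4.1} {t4.2}


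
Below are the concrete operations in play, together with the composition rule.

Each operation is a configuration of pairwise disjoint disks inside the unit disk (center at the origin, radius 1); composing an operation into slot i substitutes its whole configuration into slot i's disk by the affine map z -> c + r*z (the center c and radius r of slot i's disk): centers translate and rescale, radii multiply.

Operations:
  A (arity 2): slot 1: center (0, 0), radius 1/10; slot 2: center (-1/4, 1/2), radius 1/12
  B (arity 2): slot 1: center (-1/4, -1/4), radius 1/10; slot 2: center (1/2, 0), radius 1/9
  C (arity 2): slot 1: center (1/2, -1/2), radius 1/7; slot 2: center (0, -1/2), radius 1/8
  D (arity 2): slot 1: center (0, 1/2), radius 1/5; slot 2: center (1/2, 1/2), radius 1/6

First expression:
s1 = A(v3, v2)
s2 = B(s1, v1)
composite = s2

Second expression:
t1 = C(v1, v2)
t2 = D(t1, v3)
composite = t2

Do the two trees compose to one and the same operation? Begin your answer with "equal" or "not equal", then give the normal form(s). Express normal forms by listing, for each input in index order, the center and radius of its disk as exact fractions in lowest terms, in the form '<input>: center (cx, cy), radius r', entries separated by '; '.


not equal; the first gives v1: center (1/2, 0), radius 1/9; v2: center (-11/40, -1/5), radius 1/120; v3: center (-1/4, -1/4), radius 1/100 and the second v1: center (1/10, 2/5), radius 1/35; v2: center (0, 2/5), radius 1/40; v3: center (1/2, 1/2), radius 1/6

Reducing the first expression gives v1: center (1/2, 0), radius 1/9; v2: center (-11/40, -1/5), radius 1/120; v3: center (-1/4, -1/4), radius 1/100
Reducing the second expression gives v1: center (1/10, 2/5), radius 1/35; v2: center (0, 2/5), radius 1/40; v3: center (1/2, 1/2), radius 1/6
No match — not equal.


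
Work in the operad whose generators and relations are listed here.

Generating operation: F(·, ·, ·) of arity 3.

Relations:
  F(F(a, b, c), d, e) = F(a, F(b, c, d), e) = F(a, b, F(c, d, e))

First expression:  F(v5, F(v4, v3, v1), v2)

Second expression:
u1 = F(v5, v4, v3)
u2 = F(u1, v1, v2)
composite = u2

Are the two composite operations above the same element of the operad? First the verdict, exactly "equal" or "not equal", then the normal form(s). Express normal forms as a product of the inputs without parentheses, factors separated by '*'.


Reducing the first expression gives v5 * v4 * v3 * v1 * v2
Reducing the second expression gives v5 * v4 * v3 * v1 * v2
Identical normal forms: equal.

equal — both sides give v5 * v4 * v3 * v1 * v2


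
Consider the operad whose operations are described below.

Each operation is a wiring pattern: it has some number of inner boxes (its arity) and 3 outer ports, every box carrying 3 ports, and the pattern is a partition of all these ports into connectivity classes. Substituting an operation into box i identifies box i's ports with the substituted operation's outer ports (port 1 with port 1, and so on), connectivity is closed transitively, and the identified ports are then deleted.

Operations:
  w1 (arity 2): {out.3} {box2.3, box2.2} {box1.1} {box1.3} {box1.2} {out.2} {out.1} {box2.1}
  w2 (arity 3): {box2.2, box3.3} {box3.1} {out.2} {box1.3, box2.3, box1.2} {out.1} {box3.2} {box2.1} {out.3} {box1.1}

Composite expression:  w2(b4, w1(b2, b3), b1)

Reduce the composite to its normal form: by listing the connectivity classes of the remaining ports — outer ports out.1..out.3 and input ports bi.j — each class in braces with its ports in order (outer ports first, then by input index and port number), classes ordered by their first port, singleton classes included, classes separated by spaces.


{out.1} {out.2} {out.3} {b1.1} {b1.2} {b1.3} {b2.1} {b2.2} {b2.3} {b3.1} {b3.2, b3.3} {b4.1} {b4.2, b4.3}

After gluing at w2, chains via deleted ports link the b-ports.
after w1, the pattern on (b2, b3) reads {out.1} {out.2} {out.3} {b2.1} {b2.2} {b2.3} {b3.1} {b3.2, b3.3} (out.j = its outer ports)
after w2, the pattern on (b4, b2, b3, b1) reads {out.1} {out.2} {out.3} {b1.1} {b1.2} {b1.3} {b2.1} {b2.2} {b2.3} {b3.1} {b3.2, b3.3} {b4.1} {b4.2, b4.3} (out.j = its outer ports)


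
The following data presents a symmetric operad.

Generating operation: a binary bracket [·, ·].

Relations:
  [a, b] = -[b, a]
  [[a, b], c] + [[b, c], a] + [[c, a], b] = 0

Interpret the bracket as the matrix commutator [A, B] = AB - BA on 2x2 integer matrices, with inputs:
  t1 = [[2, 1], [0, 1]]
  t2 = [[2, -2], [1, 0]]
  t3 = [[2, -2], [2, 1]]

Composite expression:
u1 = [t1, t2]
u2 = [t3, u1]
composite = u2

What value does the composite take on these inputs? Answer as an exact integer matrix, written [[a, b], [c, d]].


[[10, 0], [5, -10]]


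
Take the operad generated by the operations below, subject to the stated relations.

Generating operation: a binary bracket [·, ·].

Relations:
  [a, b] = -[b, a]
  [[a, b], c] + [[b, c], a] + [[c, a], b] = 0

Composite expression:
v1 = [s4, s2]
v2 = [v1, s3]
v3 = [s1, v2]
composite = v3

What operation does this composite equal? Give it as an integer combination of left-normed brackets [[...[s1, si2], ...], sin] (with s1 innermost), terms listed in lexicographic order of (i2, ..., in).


-[[[s1, s2], s4], s3] + [[[s1, s3], s2], s4] - [[[s1, s3], s4], s2] + [[[s1, s4], s2], s3]

A multilinear Lie element is pinned by s1-initial words (s1 innermost).
Composite bracket: [s1, [[s4, s2], s3]]
Expanding via [a, b] = ab - ba: 8 signed words (2^3 = 8).
Collect the words opening with s1:
  word s1s2s4s3 has sign -1, contributing -[[[s1, s2], s4], s3]
  word s1s3s2s4 has sign +1, contributing +[[[s1, s3], s2], s4]
  word s1s3s4s2 has sign -1, contributing -[[[s1, s3], s4], s2]
  word s1s4s2s3 has sign +1, contributing +[[[s1, s4], s2], s3]


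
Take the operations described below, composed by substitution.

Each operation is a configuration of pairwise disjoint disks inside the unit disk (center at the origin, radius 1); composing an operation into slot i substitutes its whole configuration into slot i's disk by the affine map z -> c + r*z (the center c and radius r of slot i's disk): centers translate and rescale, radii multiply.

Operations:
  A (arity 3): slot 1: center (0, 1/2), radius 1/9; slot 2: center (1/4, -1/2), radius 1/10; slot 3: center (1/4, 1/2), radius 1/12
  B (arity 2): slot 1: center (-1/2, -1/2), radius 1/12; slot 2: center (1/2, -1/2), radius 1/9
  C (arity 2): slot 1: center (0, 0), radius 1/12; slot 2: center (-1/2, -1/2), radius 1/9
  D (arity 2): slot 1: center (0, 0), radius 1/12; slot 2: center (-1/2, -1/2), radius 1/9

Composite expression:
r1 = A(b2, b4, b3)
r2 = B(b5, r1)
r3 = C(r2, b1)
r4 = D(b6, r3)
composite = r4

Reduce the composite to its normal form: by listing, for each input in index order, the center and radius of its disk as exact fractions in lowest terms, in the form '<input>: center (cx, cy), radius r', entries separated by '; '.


Affine substitution under D: radii multiply and b-centers shift.
for b6, the 1-step affine chain lands on center (0, 0), radius 1/12
for b5, the 3-step affine chain lands on center (-109/216, -109/216), radius 1/1296
for b2, the 4-step affine chain lands on center (-107/216, -245/486), radius 1/8748
for b4, the 4-step affine chain lands on center (-1925/3888, -491/972), radius 1/9720
for b3, the 4-step affine chain lands on center (-1925/3888, -245/486), radius 1/11664
for b1, the 2-step affine chain lands on center (-5/9, -5/9), radius 1/81

b1: center (-5/9, -5/9), radius 1/81; b2: center (-107/216, -245/486), radius 1/8748; b3: center (-1925/3888, -245/486), radius 1/11664; b4: center (-1925/3888, -491/972), radius 1/9720; b5: center (-109/216, -109/216), radius 1/1296; b6: center (0, 0), radius 1/12


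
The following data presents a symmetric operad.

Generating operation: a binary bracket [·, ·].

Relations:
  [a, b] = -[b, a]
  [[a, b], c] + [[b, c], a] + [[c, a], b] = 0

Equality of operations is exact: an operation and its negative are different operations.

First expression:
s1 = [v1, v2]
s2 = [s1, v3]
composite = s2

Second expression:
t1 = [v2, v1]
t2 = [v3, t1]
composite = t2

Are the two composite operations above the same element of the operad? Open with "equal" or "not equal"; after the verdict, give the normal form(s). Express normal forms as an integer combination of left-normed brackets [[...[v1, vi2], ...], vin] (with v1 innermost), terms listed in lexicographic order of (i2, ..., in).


The first composite normalizes to [[v1, v2], v3]
The second composite normalizes to [[v1, v2], v3]
The forms coincide; equal.

equal — both sides give [[v1, v2], v3]


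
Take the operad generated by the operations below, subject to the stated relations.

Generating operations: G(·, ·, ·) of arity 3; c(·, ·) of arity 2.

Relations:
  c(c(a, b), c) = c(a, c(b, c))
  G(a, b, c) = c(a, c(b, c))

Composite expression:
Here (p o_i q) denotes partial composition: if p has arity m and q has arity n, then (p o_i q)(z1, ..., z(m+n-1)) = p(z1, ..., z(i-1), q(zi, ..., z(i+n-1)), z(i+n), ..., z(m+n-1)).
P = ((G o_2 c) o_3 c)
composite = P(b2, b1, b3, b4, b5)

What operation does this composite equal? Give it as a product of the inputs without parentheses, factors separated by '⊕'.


b2 ⊕ b1 ⊕ b3 ⊕ b4 ⊕ b5

Associativity of G dissolves the nesting; only the b-input order survives.
c(b3, b4) collapses to b3 ⊕ b4
c(b1, c(b3, b4)) collapses to b1 ⊕ b3 ⊕ b4
G(b2, c(b1, c(b3, b4)), b5) collapses to b2 ⊕ b1 ⊕ b3 ⊕ b4 ⊕ b5


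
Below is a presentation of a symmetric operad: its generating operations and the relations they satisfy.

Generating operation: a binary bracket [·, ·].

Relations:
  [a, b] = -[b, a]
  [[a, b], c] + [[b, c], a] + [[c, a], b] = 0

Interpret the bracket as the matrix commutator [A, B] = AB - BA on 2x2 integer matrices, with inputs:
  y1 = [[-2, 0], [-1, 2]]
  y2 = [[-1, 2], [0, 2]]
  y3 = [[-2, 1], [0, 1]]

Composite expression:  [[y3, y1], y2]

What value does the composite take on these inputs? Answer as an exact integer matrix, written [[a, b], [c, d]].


[[6, 8], [9, -6]]

[y3, y1] = [[-1, 4], [-3, 1]]
[[y3, y1], y2] = [[6, 8], [9, -6]]


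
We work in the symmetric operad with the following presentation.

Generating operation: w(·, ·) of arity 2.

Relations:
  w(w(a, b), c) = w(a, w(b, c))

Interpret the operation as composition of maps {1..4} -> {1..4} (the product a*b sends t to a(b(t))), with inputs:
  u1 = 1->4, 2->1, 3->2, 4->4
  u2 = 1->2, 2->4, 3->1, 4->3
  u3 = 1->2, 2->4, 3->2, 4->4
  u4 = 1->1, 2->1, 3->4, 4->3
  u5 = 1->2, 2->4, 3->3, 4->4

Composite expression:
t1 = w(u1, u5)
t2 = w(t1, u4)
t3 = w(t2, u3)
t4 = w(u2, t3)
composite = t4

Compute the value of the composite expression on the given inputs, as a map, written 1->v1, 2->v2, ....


1->2, 2->4, 3->2, 4->4

w(u1, u5) = 1->1, 2->4, 3->2, 4->4
w(w(u1, u5), u4) = 1->1, 2->1, 3->4, 4->2
w(w(w(u1, u5), u4), u3) = 1->1, 2->2, 3->1, 4->2
w(u2, w(w(w(u1, u5), u4), u3)) = 1->2, 2->4, 3->2, 4->4


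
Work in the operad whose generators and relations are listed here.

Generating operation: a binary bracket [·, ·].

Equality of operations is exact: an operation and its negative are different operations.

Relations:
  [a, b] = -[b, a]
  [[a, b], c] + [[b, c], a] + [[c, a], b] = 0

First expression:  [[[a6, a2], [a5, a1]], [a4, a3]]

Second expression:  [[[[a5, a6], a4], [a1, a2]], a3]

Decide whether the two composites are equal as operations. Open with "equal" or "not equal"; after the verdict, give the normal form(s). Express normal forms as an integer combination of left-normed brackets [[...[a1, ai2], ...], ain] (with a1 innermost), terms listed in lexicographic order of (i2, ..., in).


The first composite normalizes to [[[[[a1, a5], a2], a6], a3], a4] - [[[[[a1, a5], a2], a6], a4], a3] - [[[[[a1, a5], a6], a2], a3], a4] + [[[[[a1, a5], a6], a2], a4], a3]
The second composite normalizes to [[[[[a1, a2], a4], a5], a6], a3] - [[[[[a1, a2], a4], a6], a5], a3] - [[[[[a1, a2], a5], a6], a4], a3] + [[[[[a1, a2], a6], a5], a4], a3]
Different reductions; not equal.

not equal: they reduce to [[[[[a1, a5], a2], a6], a3], a4] - [[[[[a1, a5], a2], a6], a4], a3] - [[[[[a1, a5], a6], a2], a3], a4] + [[[[[a1, a5], a6], a2], a4], a3] and [[[[[a1, a2], a4], a5], a6], a3] - [[[[[a1, a2], a4], a6], a5], a3] - [[[[[a1, a2], a5], a6], a4], a3] + [[[[[a1, a2], a6], a5], a4], a3]


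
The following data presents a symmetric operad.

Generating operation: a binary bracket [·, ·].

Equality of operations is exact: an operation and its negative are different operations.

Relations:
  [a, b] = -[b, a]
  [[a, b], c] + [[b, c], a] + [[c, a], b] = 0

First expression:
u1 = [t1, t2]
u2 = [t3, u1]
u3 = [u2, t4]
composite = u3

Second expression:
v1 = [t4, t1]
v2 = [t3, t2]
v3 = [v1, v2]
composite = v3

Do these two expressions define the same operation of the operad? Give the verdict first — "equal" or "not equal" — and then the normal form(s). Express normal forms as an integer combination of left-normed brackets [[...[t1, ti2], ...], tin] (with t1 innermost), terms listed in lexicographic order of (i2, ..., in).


not equal; the first gives -[[[t1, t2], t3], t4] and the second [[[t1, t4], t2], t3] - [[[t1, t4], t3], t2]

The first expression reduces to -[[[t1, t2], t3], t4]
The second expression reduces to [[[t1, t4], t2], t3] - [[[t1, t4], t3], t2]
They disagree, so not equal.


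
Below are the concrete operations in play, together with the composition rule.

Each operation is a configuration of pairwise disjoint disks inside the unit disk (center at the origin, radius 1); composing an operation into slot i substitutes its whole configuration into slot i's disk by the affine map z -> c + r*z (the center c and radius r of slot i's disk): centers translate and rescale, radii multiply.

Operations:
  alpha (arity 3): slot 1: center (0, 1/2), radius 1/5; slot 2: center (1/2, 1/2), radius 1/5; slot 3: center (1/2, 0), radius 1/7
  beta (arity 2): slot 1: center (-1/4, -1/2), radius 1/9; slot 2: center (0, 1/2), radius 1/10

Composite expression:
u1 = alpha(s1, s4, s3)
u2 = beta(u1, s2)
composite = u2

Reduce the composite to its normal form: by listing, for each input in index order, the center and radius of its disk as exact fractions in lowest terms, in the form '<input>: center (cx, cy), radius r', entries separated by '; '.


s1: center (-1/4, -4/9), radius 1/45; s2: center (0, 1/2), radius 1/10; s3: center (-7/36, -1/2), radius 1/63; s4: center (-7/36, -4/9), radius 1/45


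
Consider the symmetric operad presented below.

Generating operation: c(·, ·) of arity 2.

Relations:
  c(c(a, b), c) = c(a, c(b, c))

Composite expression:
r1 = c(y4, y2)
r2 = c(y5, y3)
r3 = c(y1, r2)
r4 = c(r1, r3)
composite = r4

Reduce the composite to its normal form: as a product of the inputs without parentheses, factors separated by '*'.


Under associativity of c, the answer is the y's in reading order.
c(y4, y2) flattens to y4 * y2
c(y5, y3) flattens to y5 * y3
c(y1, c(y5, y3)) flattens to y1 * y5 * y3
c(c(y4, y2), c(y1, c(y5, y3))) flattens to y4 * y2 * y1 * y5 * y3

y4 * y2 * y1 * y5 * y3


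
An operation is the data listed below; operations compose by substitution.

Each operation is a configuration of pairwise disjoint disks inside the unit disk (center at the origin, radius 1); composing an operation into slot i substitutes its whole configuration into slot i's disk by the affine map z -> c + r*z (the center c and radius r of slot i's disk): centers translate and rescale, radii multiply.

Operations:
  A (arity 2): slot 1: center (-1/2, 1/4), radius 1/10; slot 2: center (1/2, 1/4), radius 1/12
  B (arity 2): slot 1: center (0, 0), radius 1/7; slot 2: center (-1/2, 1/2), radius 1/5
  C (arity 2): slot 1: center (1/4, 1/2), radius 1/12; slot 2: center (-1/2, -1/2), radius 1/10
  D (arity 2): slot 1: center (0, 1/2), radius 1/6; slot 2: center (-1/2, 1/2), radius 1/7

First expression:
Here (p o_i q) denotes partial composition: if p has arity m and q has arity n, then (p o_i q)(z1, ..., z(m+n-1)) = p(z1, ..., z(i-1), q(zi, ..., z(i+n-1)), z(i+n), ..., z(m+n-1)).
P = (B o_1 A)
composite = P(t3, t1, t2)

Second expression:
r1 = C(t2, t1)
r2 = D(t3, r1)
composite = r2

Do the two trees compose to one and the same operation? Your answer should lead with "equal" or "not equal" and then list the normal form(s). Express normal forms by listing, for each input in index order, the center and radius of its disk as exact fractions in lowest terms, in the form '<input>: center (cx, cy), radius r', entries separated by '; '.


not equal; first: t1: center (1/14, 1/28), radius 1/84; t2: center (-1/2, 1/2), radius 1/5; t3: center (-1/14, 1/28), radius 1/70; second: t1: center (-4/7, 3/7), radius 1/70; t2: center (-13/28, 4/7), radius 1/84; t3: center (0, 1/2), radius 1/6

Reducing the first expression gives t1: center (1/14, 1/28), radius 1/84; t2: center (-1/2, 1/2), radius 1/5; t3: center (-1/14, 1/28), radius 1/70
Reducing the second expression gives t1: center (-4/7, 3/7), radius 1/70; t2: center (-13/28, 4/7), radius 1/84; t3: center (0, 1/2), radius 1/6
The forms do not match — not equal.


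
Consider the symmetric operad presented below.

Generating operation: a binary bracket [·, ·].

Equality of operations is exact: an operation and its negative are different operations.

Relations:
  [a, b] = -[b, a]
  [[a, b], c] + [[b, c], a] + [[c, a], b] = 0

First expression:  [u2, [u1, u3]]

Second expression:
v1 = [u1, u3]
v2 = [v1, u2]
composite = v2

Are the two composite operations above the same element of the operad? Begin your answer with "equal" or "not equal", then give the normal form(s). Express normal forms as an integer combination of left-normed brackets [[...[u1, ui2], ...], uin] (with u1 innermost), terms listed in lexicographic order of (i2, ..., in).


not equal; first: -[[u1, u3], u2]; second: [[u1, u3], u2]

In normal form, the first expression is -[[u1, u3], u2]
In normal form, the second expression is [[u1, u3], u2]
No match — not equal.


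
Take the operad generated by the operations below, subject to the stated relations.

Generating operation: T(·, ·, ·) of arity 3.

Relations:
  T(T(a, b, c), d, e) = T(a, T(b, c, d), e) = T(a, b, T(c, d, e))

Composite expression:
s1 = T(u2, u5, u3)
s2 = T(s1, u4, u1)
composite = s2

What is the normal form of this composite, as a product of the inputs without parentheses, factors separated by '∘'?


Under associativity of T, the answer is the u's in reading order.
T(u2, u5, u3) collapses to u2 ∘ u5 ∘ u3
T(T(u2, u5, u3), u4, u1) collapses to u2 ∘ u5 ∘ u3 ∘ u4 ∘ u1

u2 ∘ u5 ∘ u3 ∘ u4 ∘ u1


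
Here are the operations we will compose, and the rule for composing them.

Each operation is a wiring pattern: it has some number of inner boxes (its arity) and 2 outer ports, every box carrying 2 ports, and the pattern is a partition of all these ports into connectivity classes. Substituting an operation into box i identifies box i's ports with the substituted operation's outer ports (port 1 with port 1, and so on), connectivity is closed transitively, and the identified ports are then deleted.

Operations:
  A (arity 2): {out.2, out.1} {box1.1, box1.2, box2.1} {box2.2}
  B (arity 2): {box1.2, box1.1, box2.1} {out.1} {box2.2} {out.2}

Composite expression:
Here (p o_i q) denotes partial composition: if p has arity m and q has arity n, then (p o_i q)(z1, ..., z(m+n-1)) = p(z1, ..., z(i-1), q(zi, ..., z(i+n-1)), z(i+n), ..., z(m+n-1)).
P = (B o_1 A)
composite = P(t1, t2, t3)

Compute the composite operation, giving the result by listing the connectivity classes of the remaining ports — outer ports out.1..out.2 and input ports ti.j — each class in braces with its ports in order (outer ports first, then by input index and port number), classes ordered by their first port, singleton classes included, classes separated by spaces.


{out.1} {out.2} {t1.1, t1.2, t2.1} {t2.2} {t3.1} {t3.2}

Reachability decides: close wires over B-identified ports.
composing A on (t1, t2), with out.j its own outer ports: {out.1, out.2} {t1.1, t1.2, t2.1} {t2.2}
composing B on (t1, t2, t3), with out.j its own outer ports: {out.1} {out.2} {t1.1, t1.2, t2.1} {t2.2} {t3.1} {t3.2}


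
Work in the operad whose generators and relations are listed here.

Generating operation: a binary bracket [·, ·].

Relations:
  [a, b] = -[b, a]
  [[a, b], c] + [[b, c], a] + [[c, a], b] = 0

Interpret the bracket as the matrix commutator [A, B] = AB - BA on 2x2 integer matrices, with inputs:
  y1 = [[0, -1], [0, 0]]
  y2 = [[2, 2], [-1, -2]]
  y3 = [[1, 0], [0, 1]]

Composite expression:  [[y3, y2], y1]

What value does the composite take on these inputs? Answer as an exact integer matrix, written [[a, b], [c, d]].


[[0, 0], [0, 0]]

[y3, y2] = [[0, 0], [0, 0]]
[[y3, y2], y1] = [[0, 0], [0, 0]]


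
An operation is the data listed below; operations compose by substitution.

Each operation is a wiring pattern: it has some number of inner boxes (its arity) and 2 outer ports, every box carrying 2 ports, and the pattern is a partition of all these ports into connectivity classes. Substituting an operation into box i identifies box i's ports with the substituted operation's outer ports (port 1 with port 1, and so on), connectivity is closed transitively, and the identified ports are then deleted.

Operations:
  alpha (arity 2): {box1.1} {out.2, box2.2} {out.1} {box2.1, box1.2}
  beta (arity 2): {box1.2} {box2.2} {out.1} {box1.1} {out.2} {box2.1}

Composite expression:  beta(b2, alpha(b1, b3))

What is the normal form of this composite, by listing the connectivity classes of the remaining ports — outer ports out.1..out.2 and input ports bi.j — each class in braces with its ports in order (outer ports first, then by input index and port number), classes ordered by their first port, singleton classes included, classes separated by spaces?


{out.1} {out.2} {b1.1} {b1.2, b3.1} {b2.1} {b2.2} {b3.2}

Reachability decides: close wires over beta-identified ports.
stage alpha: inputs (b1, b3), connectivity {out.1} {out.2, b3.2} {b1.1} {b1.2, b3.1}, out.j its boundary
stage beta: inputs (b2, b1, b3), connectivity {out.1} {out.2} {b1.1} {b1.2, b3.1} {b2.1} {b2.2} {b3.2}, out.j its boundary


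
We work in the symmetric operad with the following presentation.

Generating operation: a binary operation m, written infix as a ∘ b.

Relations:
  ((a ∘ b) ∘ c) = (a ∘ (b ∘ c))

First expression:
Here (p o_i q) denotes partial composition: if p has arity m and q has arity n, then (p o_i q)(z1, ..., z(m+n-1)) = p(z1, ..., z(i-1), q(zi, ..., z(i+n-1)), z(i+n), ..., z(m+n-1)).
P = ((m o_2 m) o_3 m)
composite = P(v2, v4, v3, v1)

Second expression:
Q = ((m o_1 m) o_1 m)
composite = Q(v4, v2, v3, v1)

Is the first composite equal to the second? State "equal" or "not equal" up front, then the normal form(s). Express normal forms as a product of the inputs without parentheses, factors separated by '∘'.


not equal; first: v2 ∘ v4 ∘ v3 ∘ v1; second: v4 ∘ v2 ∘ v3 ∘ v1

The first expression reduces to v2 ∘ v4 ∘ v3 ∘ v1
The second expression reduces to v4 ∘ v2 ∘ v3 ∘ v1
The forms do not match — not equal.


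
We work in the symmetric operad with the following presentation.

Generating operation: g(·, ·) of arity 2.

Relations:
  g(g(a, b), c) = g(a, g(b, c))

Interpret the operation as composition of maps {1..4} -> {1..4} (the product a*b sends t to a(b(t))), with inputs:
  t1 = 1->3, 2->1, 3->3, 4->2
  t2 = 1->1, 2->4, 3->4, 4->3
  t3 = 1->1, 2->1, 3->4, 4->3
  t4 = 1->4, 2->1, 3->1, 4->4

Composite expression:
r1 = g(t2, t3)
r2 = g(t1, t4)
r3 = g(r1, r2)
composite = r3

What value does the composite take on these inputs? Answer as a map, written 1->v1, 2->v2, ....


1->1, 2->3, 3->3, 4->1

g(t2, t3) = 1->1, 2->1, 3->3, 4->4
g(t1, t4) = 1->2, 2->3, 3->3, 4->2
g(g(t2, t3), g(t1, t4)) = 1->1, 2->3, 3->3, 4->1


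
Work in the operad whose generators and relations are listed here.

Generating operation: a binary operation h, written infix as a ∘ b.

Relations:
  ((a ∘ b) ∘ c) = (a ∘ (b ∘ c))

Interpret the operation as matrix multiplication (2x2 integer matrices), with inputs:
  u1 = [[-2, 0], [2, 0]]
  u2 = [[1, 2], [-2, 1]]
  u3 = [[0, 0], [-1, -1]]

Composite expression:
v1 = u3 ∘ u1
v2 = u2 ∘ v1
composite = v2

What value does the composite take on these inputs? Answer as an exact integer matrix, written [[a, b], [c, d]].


(u3 ∘ u1) = [[0, 0], [0, 0]]
(u2 ∘ (u3 ∘ u1)) = [[0, 0], [0, 0]]

[[0, 0], [0, 0]]


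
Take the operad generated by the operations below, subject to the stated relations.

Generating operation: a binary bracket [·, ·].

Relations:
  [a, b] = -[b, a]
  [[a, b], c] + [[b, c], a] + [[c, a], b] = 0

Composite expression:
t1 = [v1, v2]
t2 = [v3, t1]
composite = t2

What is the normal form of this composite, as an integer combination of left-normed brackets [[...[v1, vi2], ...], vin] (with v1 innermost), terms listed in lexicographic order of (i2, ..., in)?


-[[v1, v2], v3]

Left-normed coefficients sit on the v1-initial expansion words.
Composite bracket: [v3, [v1, v2]]
Expanding via [a, b] = ab - ba: 4 signed words (2^2 = 4).
Only words starting with v1 matter:
  v1v2v3 appears with sign -1, giving the term -[[v1, v2], v3]


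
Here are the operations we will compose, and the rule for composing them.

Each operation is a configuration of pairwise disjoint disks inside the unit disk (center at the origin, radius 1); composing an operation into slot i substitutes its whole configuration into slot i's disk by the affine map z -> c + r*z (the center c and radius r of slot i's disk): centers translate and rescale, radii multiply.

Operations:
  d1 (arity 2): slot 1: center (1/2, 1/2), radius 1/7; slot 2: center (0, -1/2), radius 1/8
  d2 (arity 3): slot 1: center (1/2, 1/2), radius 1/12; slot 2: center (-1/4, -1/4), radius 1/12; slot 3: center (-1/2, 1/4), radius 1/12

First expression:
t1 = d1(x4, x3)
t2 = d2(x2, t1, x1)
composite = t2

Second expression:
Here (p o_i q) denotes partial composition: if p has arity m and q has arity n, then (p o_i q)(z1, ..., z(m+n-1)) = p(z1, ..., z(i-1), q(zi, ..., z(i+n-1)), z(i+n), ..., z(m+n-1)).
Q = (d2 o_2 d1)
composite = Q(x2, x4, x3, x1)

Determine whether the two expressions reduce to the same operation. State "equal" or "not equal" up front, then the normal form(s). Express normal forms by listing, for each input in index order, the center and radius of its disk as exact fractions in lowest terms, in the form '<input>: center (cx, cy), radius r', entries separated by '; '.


Normal form of the first expression: x1: center (-1/2, 1/4), radius 1/12; x2: center (1/2, 1/2), radius 1/12; x3: center (-1/4, -7/24), radius 1/96; x4: center (-5/24, -5/24), radius 1/84
Normal form of the second expression: x1: center (-1/2, 1/4), radius 1/12; x2: center (1/2, 1/2), radius 1/12; x3: center (-1/4, -7/24), radius 1/96; x4: center (-5/24, -5/24), radius 1/84
The forms coincide; equal.

equal: each reduces to x1: center (-1/2, 1/4), radius 1/12; x2: center (1/2, 1/2), radius 1/12; x3: center (-1/4, -7/24), radius 1/96; x4: center (-5/24, -5/24), radius 1/84


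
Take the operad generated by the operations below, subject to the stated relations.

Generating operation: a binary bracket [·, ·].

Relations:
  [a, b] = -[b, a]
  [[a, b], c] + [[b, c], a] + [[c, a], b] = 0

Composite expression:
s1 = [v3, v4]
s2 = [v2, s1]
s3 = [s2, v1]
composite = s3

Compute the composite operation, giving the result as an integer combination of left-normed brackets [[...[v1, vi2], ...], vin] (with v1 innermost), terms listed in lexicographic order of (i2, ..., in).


-[[[v1, v2], v3], v4] + [[[v1, v2], v4], v3] + [[[v1, v3], v4], v2] - [[[v1, v4], v3], v2]


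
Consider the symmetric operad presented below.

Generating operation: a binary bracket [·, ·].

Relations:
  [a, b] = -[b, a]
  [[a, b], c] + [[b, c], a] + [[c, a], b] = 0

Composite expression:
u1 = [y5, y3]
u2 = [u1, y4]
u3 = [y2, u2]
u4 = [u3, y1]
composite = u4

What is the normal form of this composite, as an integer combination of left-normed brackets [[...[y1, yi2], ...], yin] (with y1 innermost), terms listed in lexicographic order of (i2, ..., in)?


Skip Jacobi rewriting: expand, keep y1-initial words, read off terms.
Composite bracket: [[y2, [[y5, y3], y4]], y1]
Expanding via [a, b] = ab - ba: 16 signed words (2^4 = 16).
Words beginning with y1 determine it all:
  sign of y1y2y3y5y4 is +1, so it contributes +[[[[y1, y2], y3], y5], y4]
  sign of y1y2y4y3y5 is -1, so it contributes -[[[[y1, y2], y4], y3], y5]
  sign of y1y2y4y5y3 is +1, so it contributes +[[[[y1, y2], y4], y5], y3]
  sign of y1y2y5y3y4 is -1, so it contributes -[[[[y1, y2], y5], y3], y4]
  sign of y1y3y5y4y2 is -1, so it contributes -[[[[y1, y3], y5], y4], y2]
  sign of y1y4y3y5y2 is +1, so it contributes +[[[[y1, y4], y3], y5], y2]
  sign of y1y4y5y3y2 is -1, so it contributes -[[[[y1, y4], y5], y3], y2]
  sign of y1y5y3y4y2 is +1, so it contributes +[[[[y1, y5], y3], y4], y2]

[[[[y1, y2], y3], y5], y4] - [[[[y1, y2], y4], y3], y5] + [[[[y1, y2], y4], y5], y3] - [[[[y1, y2], y5], y3], y4] - [[[[y1, y3], y5], y4], y2] + [[[[y1, y4], y3], y5], y2] - [[[[y1, y4], y5], y3], y2] + [[[[y1, y5], y3], y4], y2]


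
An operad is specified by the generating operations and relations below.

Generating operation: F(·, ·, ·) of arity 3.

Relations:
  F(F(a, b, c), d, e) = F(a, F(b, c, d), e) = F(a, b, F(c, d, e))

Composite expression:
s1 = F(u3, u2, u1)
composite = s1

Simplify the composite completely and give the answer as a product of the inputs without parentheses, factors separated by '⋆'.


u3 ⋆ u2 ⋆ u1

The F-tree's shape is irrelevant; the u-reading-order decides.
F(u3, u2, u1) flattens to u3 ⋆ u2 ⋆ u1


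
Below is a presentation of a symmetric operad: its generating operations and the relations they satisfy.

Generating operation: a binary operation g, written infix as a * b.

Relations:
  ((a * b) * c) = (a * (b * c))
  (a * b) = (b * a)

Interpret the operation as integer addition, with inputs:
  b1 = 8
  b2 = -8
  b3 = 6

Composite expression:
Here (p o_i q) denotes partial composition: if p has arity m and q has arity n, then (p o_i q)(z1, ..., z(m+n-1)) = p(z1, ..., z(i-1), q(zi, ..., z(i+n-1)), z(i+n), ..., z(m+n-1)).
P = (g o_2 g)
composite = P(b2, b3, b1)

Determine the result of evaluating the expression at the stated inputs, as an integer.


(b3 * b1) = 14
(b2 * (b3 * b1)) = 6

6


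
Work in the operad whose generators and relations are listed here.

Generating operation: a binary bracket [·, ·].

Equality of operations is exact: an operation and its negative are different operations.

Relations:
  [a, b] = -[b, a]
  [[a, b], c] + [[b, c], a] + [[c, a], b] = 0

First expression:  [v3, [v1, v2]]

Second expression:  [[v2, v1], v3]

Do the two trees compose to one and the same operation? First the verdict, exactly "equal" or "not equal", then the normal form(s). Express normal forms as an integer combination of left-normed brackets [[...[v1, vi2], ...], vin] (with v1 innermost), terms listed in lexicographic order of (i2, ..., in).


Normal form of the first expression: -[[v1, v2], v3]
Normal form of the second expression: -[[v1, v2], v3]
Same normal form: equal.

equal — both sides give -[[v1, v2], v3]
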